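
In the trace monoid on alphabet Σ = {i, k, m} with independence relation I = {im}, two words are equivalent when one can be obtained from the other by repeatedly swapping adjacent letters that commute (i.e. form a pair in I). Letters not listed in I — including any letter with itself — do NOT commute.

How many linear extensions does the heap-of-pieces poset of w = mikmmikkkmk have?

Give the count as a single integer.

piece 0:m — minimal
piece 1:i — minimal
piece 2:k rests on {0:m, 1:i}
piece 3:m rests on {2:k}
piece 4:m rests on {3:m}
piece 5:i rests on {2:k}
piece 6:k rests on {4:m, 5:i}
piece 7:k rests on {6:k}
piece 8:k rests on {7:k}
piece 9:m rests on {8:k}
piece 10:k rests on {9:m}
minimal pieces: {0:m, 1:i}
ways to finish when only these pieces remain (= sum over removing one remaining piece with nothing left below it):
  1 left: {10}→1
  2 left: {9,10}→1
  3 left: {8,9,10}→1
  4 left: {7,8,9,10}→1
  5 left: {6,7,8,9,10}→1
  6 left: {4,6,7,8,9,10}→1  {5,6,7,8,9,10}→1
  7 left: {3,4,6,7,8,9,10}→1  {4,5,6,7,8,9,10}→2
  8 left: {3,4,5,6,7,8,9,10}→3
  9 left: {2,3,4,5,6,7,8,9,10}→3
  placing 0:m first → 3 extensions
  placing 1:i first → 3 extensions
total linear extensions = 6

6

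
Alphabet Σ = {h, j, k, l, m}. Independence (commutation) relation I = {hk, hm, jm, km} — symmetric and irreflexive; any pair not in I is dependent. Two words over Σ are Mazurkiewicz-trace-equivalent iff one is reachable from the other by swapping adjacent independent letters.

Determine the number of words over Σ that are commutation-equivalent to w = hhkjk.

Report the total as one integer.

0(h) covers ∅
1(h) covers 0:h
2(k) covers ∅
3(j) covers 1:h, 2:k
4(k) covers 3:j
floor of heap: 0:h, 2:k
completions by unplaced set U, small U first (add the entries for U minus each lowest piece of U):
  |U|=1: {4}:1
  |U|=2: {3,4}:1
  |U|=3: {1,3,4}:1  {2,3,4}:1
  start at 0(h): 2
  start at 2(k): 1
sum over floor = 3

3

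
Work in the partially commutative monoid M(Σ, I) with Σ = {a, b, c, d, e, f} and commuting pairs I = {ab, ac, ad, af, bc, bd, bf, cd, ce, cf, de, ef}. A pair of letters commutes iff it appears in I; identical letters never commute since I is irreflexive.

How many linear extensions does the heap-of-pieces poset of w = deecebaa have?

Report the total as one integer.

#0=d has no predecessor
#1=e has no predecessor
#2=e depends on [1:e]
#3=c has no predecessor
#4=e depends on [2:e]
#5=b depends on [4:e]
#6=a depends on [4:e]
#7=a depends on [6:a]
sources: [0:d, 1:e, 3:c]
N(rest) = Σ N(rest − s) over sources s of rest; N(one piece) = 1:
  size 1 → [0]=1  [3]=1  [5]=1  [7]=1
  size 2 → [0,3]=2  [0,5]=2  [0,7]=2  [3,5]=2  [3,7]=2  [5,7]=2  [6,7]=1
  size 3 → [0,3,5]=6  [0,3,7]=6  [0,5,7]=6  [0,6,7]=3  [3,5,7]=6  [3,6,7]=3  [5,6,7]=3
  size 4 → [0,3,5,7]=24  [0,3,6,7]=12  [0,5,6,7]=12  [3,5,6,7]=12  [4,5,6,7]=3
  size 5 → [0,3,5,6,7]=60  [0,4,5,6,7]=15  [2,4,5,6,7]=3  [3,4,5,6,7]=15
  size 6 → [0,2,4,5,6,7]=18  [0,3,4,5,6,7]=90  [1,2,4,5,6,7]=3  [2,3,4,5,6,7]=18
  first=0(d) contributes 21
  first=1(e) contributes 126
  first=3(c) contributes 21
|[w]| = 168

168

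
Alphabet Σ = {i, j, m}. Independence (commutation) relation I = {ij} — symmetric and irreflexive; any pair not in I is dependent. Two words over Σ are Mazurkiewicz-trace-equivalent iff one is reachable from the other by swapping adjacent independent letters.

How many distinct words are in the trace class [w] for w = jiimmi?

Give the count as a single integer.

3

drop 0:j onto floor
drop 1:i onto floor
drop 2:i onto {1:i}
drop 3:m onto {0:j, 2:i}
drop 4:m onto {3:m}
drop 5:i onto {4:m}
ground layer = {0:j, 1:i}
drop-orders for the pieces not yet dropped (sum over which currently-grounded one goes next):
  1 to go: {5} 1
  2 to go: {4,5} 1
  3 to go: {3,4,5} 1
  4 to go: {0,3,4,5} 1  {2,3,4,5} 1
  if 0:j drops first: 1 orders
  if 1:i drops first: 2 orders
heap linearizations: 3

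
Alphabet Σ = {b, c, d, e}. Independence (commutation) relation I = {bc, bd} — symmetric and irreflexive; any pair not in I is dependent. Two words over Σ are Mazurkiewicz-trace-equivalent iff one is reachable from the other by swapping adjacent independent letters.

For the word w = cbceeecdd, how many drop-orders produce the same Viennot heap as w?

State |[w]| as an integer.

0(c) covers ∅
1(b) covers ∅
2(c) covers 0:c
3(e) covers 1:b, 2:c
4(e) covers 3:e
5(e) covers 4:e
6(c) covers 5:e
7(d) covers 6:c
8(d) covers 7:d
floor of heap: 0:c, 1:b
completions by unplaced set U, small U first (add the entries for U minus each lowest piece of U):
  |U|=1: {8}:1
  |U|=2: {7,8}:1
  |U|=3: {6,7,8}:1
  |U|=4: {5,6,7,8}:1
  |U|=5: {4,5,6,7,8}:1
  |U|=6: {3,4,5,6,7,8}:1
  |U|=7: {1,3,4,5,6,7,8}:1  {2,3,4,5,6,7,8}:1
  start at 0(c): 2
  start at 1(b): 1
sum over floor = 3

3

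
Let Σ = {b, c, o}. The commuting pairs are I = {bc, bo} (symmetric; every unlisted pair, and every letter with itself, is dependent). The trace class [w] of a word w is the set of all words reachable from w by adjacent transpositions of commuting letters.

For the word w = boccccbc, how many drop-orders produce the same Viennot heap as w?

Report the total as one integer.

28

0(b) covers ∅
1(o) covers ∅
2(c) covers 1:o
3(c) covers 2:c
4(c) covers 3:c
5(c) covers 4:c
6(b) covers 0:b
7(c) covers 5:c
floor of heap: 0:b, 1:o
completions by unplaced set U, small U first (add the entries for U minus each lowest piece of U):
  |U|=1: {6}:1  {7}:1
  |U|=2: {0,6}:1  {5,7}:1  {6,7}:2
  |U|=3: {0,6,7}:3  {4,5,7}:1  {5,6,7}:3
  |U|=4: {0,5,6,7}:6  {3,4,5,7}:1  {4,5,6,7}:4
  |U|=5: {0,4,5,6,7}:10  {2,3,4,5,7}:1  {3,4,5,6,7}:5
  |U|=6: {0,3,4,5,6,7}:15  {1,2,3,4,5,7}:1  {2,3,4,5,6,7}:6
  start at 0(b): 7
  start at 1(o): 21
sum over floor = 28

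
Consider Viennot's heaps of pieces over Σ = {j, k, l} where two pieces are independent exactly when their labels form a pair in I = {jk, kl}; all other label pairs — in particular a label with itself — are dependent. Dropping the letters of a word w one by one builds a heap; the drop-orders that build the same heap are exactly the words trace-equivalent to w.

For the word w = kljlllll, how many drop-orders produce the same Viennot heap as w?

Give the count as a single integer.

8

piece 0:k — minimal
piece 1:l — minimal
piece 2:j rests on {1:l}
piece 3:l rests on {2:j}
piece 4:l rests on {3:l}
piece 5:l rests on {4:l}
piece 6:l rests on {5:l}
piece 7:l rests on {6:l}
minimal pieces: {0:k, 1:l}
ways to finish when only these pieces remain (= sum over removing one remaining piece with nothing left below it):
  1 left: {0}→1  {7}→1
  2 left: {0,7}→2  {6,7}→1
  3 left: {0,6,7}→3  {5,6,7}→1
  4 left: {0,5,6,7}→4  {4,5,6,7}→1
  5 left: {0,4,5,6,7}→5  {3,4,5,6,7}→1
  6 left: {0,3,4,5,6,7}→6  {2,3,4,5,6,7}→1
  placing 0:k first → 1 extensions
  placing 1:l first → 7 extensions
total linear extensions = 8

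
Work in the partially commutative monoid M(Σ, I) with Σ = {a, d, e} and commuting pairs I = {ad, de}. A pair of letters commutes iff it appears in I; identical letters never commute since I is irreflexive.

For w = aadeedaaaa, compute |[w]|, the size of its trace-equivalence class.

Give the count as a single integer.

#0=a has no predecessor
#1=a depends on [0:a]
#2=d has no predecessor
#3=e depends on [1:a]
#4=e depends on [3:e]
#5=d depends on [2:d]
#6=a depends on [4:e]
#7=a depends on [6:a]
#8=a depends on [7:a]
#9=a depends on [8:a]
sources: [0:a, 2:d]
N(rest) = Σ N(rest − s) over sources s of rest; N(one piece) = 1:
  size 1 → [5]=1  [9]=1
  size 2 → [2,5]=1  [5,9]=2  [8,9]=1
  size 3 → [2,5,9]=3  [5,8,9]=3  [7,8,9]=1
  size 4 → [2,5,8,9]=6  [5,7,8,9]=4  [6,7,8,9]=1
  size 5 → [2,5,7,8,9]=10  [4,6,7,8,9]=1  [5,6,7,8,9]=5
  size 6 → [2,5,6,7,8,9]=15  [3,4,6,7,8,9]=1  [4,5,6,7,8,9]=6
  size 7 → [1,3,4,6,7,8,9]=1  [2,4,5,6,7,8,9]=21  [3,4,5,6,7,8,9]=7
  size 8 → [0,1,3,4,6,7,8,9]=1  [1,3,4,5,6,7,8,9]=8  [2,3,4,5,6,7,8,9]=28
  first=0(a) contributes 36
  first=2(d) contributes 9
|[w]| = 45

45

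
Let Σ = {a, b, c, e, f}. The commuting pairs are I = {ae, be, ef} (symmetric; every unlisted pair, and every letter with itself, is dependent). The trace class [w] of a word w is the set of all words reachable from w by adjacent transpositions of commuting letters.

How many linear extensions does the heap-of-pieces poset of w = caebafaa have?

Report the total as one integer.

7

0(c) covers ∅
1(a) covers 0:c
2(e) covers 0:c
3(b) covers 1:a
4(a) covers 3:b
5(f) covers 4:a
6(a) covers 5:f
7(a) covers 6:a
floor of heap: 0:c
completions by unplaced set U, small U first (add the entries for U minus each lowest piece of U):
  |U|=1: {2}:1  {7}:1
  |U|=2: {2,7}:2  {6,7}:1
  |U|=3: {2,6,7}:3  {5,6,7}:1
  |U|=4: {2,5,6,7}:4  {4,5,6,7}:1
  |U|=5: {2,4,5,6,7}:5  {3,4,5,6,7}:1
  |U|=6: {1,3,4,5,6,7}:1  {2,3,4,5,6,7}:6
  start at 0(c): 7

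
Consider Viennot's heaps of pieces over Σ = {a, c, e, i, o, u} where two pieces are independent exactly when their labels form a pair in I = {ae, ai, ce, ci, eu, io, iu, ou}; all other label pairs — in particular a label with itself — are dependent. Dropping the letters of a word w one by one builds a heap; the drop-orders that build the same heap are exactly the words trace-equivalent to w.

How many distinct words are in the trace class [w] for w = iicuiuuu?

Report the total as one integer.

56

drop 0:i onto floor
drop 1:i onto {0:i}
drop 2:c onto floor
drop 3:u onto {2:c}
drop 4:i onto {1:i}
drop 5:u onto {3:u}
drop 6:u onto {5:u}
drop 7:u onto {6:u}
ground layer = {0:i, 2:c}
drop-orders for the pieces not yet dropped (sum over which currently-grounded one goes next):
  1 to go: {4} 1  {7} 1
  2 to go: {1,4} 1  {4,7} 2  {6,7} 1
  3 to go: {0,1,4} 1  {1,4,7} 3  {4,6,7} 3  {5,6,7} 1
  4 to go: {0,1,4,7} 4  {1,4,6,7} 6  {3,5,6,7} 1  {4,5,6,7} 4
  5 to go: {0,1,4,6,7} 10  {1,4,5,6,7} 10  {2,3,5,6,7} 1  {3,4,5,6,7} 5
  6 to go: {0,1,4,5,6,7} 20  {1,3,4,5,6,7} 15  {2,3,4,5,6,7} 6
  if 0:i drops first: 21 orders
  if 2:c drops first: 35 orders
heap linearizations: 56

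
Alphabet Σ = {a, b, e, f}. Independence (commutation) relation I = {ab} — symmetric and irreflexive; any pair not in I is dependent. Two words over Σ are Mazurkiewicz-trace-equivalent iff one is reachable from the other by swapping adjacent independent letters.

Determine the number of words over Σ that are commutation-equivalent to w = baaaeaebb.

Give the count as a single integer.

0(b) covers ∅
1(a) covers ∅
2(a) covers 1:a
3(a) covers 2:a
4(e) covers 0:b, 3:a
5(a) covers 4:e
6(e) covers 5:a
7(b) covers 6:e
8(b) covers 7:b
floor of heap: 0:b, 1:a
completions by unplaced set U, small U first (add the entries for U minus each lowest piece of U):
  |U|=1: {8}:1
  |U|=2: {7,8}:1
  |U|=3: {6,7,8}:1
  |U|=4: {5,6,7,8}:1
  |U|=5: {4,5,6,7,8}:1
  |U|=6: {0,4,5,6,7,8}:1  {3,4,5,6,7,8}:1
  |U|=7: {0,3,4,5,6,7,8}:2  {2,3,4,5,6,7,8}:1
  start at 0(b): 1
  start at 1(a): 3
sum over floor = 4

4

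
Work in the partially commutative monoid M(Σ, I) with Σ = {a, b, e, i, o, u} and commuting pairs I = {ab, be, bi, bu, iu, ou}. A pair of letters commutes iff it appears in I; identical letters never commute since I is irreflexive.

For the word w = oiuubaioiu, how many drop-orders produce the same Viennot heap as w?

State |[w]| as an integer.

140

0(o) covers ∅
1(i) covers 0:o
2(u) covers ∅
3(u) covers 2:u
4(b) covers 0:o
5(a) covers 1:i, 3:u
6(i) covers 5:a
7(o) covers 4:b, 6:i
8(i) covers 7:o
9(u) covers 5:a
floor of heap: 0:o, 2:u
completions by unplaced set U, small U first (add the entries for U minus each lowest piece of U):
  |U|=1: {8}:1  {9}:1
  |U|=2: {7,8}:1  {8,9}:2
  |U|=3: {4,7,8}:1  {6,7,8}:1  {7,8,9}:3
  |U|=4: {4,6,7,8}:2  {4,7,8,9}:4  {6,7,8,9}:4
  |U|=5: {4,6,7,8,9}:10  {5,6,7,8,9}:4
  |U|=6: {1,5,6,7,8,9}:4  {3,5,6,7,8,9}:4  {4,5,6,7,8,9}:14
  |U|=7: {1,3,5,6,7,8,9}:8  {1,4,5,6,7,8,9}:18  {2,3,5,6,7,8,9}:4  {3,4,5,6,7,8,9}:18
  |U|=8: {0,1,4,5,6,7,8,9}:18  {1,2,3,5,6,7,8,9}:12  {1,3,4,5,6,7,8,9}:44  {2,3,4,5,6,7,8,9}:22
  start at 0(o): 78
  start at 2(u): 62
sum over floor = 140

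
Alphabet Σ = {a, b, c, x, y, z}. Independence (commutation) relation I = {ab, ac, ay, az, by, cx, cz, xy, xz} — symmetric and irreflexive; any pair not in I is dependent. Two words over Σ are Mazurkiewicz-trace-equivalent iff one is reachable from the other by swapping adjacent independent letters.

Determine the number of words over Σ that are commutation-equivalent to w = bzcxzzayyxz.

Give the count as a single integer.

480

piece 0:b — minimal
piece 1:z rests on {0:b}
piece 2:c rests on {0:b}
piece 3:x rests on {0:b}
piece 4:z rests on {1:z}
piece 5:z rests on {4:z}
piece 6:a rests on {3:x}
piece 7:y rests on {2:c, 5:z}
piece 8:y rests on {7:y}
piece 9:x rests on {6:a}
piece 10:z rests on {8:y}
minimal pieces: {0:b}
ways to finish when only these pieces remain (= sum over removing one remaining piece with nothing left below it):
  1 left: {9}→1  {10}→1
  2 left: {6,9}→1  {8,10}→1  {9,10}→2
  3 left: {3,6,9}→1  {6,9,10}→3  {7,8,10}→1  {8,9,10}→3
  4 left: {2,7,8,10}→1  {3,6,9,10}→4  {5,7,8,10}→1  {6,8,9,10}→6  {7,8,9,10}→4
  5 left: {2,5,7,8,10}→2  {2,7,8,9,10}→5  {3,6,8,9,10}→10  {4,5,7,8,10}→1  {5,7,8,9,10}→5  {6,7,8,9,10}→10
  6 left: {1,4,5,7,8,10}→1  {2,4,5,7,8,10}→3  {2,5,7,8,9,10}→12  {2,6,7,8,9,10}→15  {3,6,7,8,9,10}→20  {4,5,7,8,9,10}→6  {5,6,7,8,9,10}→15
  7 left: {1,2,4,5,7,8,10}→4  {1,4,5,7,8,9,10}→7  {2,3,6,7,8,9,10}→35  {2,4,5,7,8,9,10}→21  {2,5,6,7,8,9,10}→42  {3,5,6,7,8,9,10}→35  {4,5,6,7,8,9,10}→21
  8 left: {1,2,4,5,7,8,9,10}→32  {1,4,5,6,7,8,9,10}→28  {2,3,5,6,7,8,9,10}→112  {2,4,5,6,7,8,9,10}→84  {3,4,5,6,7,8,9,10}→56
  9 left: {1,2,4,5,6,7,8,9,10}→144  {1,3,4,5,6,7,8,9,10}→84  {2,3,4,5,6,7,8,9,10}→252
  placing 0:b first → 480 extensions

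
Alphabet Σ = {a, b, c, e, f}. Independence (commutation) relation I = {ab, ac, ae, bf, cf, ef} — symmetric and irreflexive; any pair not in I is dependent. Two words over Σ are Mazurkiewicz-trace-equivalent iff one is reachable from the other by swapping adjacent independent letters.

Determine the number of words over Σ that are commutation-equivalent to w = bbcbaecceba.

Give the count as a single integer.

55

drop 0:b onto floor
drop 1:b onto {0:b}
drop 2:c onto {1:b}
drop 3:b onto {2:c}
drop 4:a onto floor
drop 5:e onto {3:b}
drop 6:c onto {5:e}
drop 7:c onto {6:c}
drop 8:e onto {7:c}
drop 9:b onto {8:e}
drop 10:a onto {4:a}
ground layer = {0:b, 4:a}
drop-orders for the pieces not yet dropped (sum over which currently-grounded one goes next):
  1 to go: {9} 1  {10} 1
  2 to go: {4,10} 1  {8,9} 1  {9,10} 2
  3 to go: {4,9,10} 3  {7,8,9} 1  {8,9,10} 3
  4 to go: {4,8,9,10} 6  {6,7,8,9} 1  {7,8,9,10} 4
  5 to go: {4,7,8,9,10} 10  {5,6,7,8,9} 1  {6,7,8,9,10} 5
  6 to go: {3,5,6,7,8,9} 1  {4,6,7,8,9,10} 15  {5,6,7,8,9,10} 6
  7 to go: {2,3,5,6,7,8,9} 1  {3,5,6,7,8,9,10} 7  {4,5,6,7,8,9,10} 21
  8 to go: {1,2,3,5,6,7,8,9} 1  {2,3,5,6,7,8,9,10} 8  {3,4,5,6,7,8,9,10} 28
  9 to go: {0,1,2,3,5,6,7,8,9} 1  {1,2,3,5,6,7,8,9,10} 9  {2,3,4,5,6,7,8,9,10} 36
  if 0:b drops first: 45 orders
  if 4:a drops first: 10 orders
heap linearizations: 55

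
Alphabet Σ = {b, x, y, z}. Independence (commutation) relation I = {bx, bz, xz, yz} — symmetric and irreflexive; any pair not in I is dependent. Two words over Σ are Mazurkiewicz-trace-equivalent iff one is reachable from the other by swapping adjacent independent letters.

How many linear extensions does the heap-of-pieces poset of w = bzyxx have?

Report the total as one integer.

#0=b has no predecessor
#1=z has no predecessor
#2=y depends on [0:b]
#3=x depends on [2:y]
#4=x depends on [3:x]
sources: [0:b, 1:z]
N(rest) = Σ N(rest − s) over sources s of rest; N(one piece) = 1:
  size 1 → [1]=1  [4]=1
  size 2 → [1,4]=2  [3,4]=1
  size 3 → [1,3,4]=3  [2,3,4]=1
  first=0(b) contributes 4
  first=1(z) contributes 1
|[w]| = 5

5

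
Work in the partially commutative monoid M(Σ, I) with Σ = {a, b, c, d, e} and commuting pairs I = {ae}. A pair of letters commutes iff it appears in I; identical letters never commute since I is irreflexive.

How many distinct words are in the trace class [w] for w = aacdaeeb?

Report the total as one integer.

0(a) covers ∅
1(a) covers 0:a
2(c) covers 1:a
3(d) covers 2:c
4(a) covers 3:d
5(e) covers 3:d
6(e) covers 5:e
7(b) covers 4:a, 6:e
floor of heap: 0:a
completions by unplaced set U, small U first (add the entries for U minus each lowest piece of U):
  |U|=1: {7}:1
  |U|=2: {4,7}:1  {6,7}:1
  |U|=3: {4,6,7}:2  {5,6,7}:1
  |U|=4: {4,5,6,7}:3
  |U|=5: {3,4,5,6,7}:3
  |U|=6: {2,3,4,5,6,7}:3
  start at 0(a): 3

3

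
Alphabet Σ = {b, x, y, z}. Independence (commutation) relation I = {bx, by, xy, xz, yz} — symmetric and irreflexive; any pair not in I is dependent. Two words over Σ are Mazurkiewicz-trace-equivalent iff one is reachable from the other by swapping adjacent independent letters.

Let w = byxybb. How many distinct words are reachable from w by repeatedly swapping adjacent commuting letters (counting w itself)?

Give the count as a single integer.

60

piece 0:b — minimal
piece 1:y — minimal
piece 2:x — minimal
piece 3:y rests on {1:y}
piece 4:b rests on {0:b}
piece 5:b rests on {4:b}
minimal pieces: {0:b, 1:y, 2:x}
ways to finish when only these pieces remain (= sum over removing one remaining piece with nothing left below it):
  1 left: {2}→1  {3}→1  {5}→1
  2 left: {1,3}→1  {2,3}→2  {2,5}→2  {3,5}→2  {4,5}→1
  3 left: {0,4,5}→1  {1,2,3}→3  {1,3,5}→3  {2,3,5}→6  {2,4,5}→3  {3,4,5}→3
  4 left: {0,2,4,5}→4  {0,3,4,5}→4  {1,2,3,5}→12  {1,3,4,5}→6  {2,3,4,5}→12
  placing 0:b first → 30 extensions
  placing 1:y first → 20 extensions
  placing 2:x first → 10 extensions
total linear extensions = 60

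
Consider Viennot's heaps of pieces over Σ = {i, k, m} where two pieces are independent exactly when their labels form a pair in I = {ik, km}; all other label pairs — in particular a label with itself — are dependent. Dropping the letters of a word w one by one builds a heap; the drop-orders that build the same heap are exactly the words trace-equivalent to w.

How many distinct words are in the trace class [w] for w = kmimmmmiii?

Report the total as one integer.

piece 0:k — minimal
piece 1:m — minimal
piece 2:i rests on {1:m}
piece 3:m rests on {2:i}
piece 4:m rests on {3:m}
piece 5:m rests on {4:m}
piece 6:m rests on {5:m}
piece 7:i rests on {6:m}
piece 8:i rests on {7:i}
piece 9:i rests on {8:i}
minimal pieces: {0:k, 1:m}
ways to finish when only these pieces remain (= sum over removing one remaining piece with nothing left below it):
  1 left: {0}→1  {9}→1
  2 left: {0,9}→2  {8,9}→1
  3 left: {0,8,9}→3  {7,8,9}→1
  4 left: {0,7,8,9}→4  {6,7,8,9}→1
  5 left: {0,6,7,8,9}→5  {5,6,7,8,9}→1
  6 left: {0,5,6,7,8,9}→6  {4,5,6,7,8,9}→1
  7 left: {0,4,5,6,7,8,9}→7  {3,4,5,6,7,8,9}→1
  8 left: {0,3,4,5,6,7,8,9}→8  {2,3,4,5,6,7,8,9}→1
  placing 0:k first → 1 extensions
  placing 1:m first → 9 extensions
total linear extensions = 10

10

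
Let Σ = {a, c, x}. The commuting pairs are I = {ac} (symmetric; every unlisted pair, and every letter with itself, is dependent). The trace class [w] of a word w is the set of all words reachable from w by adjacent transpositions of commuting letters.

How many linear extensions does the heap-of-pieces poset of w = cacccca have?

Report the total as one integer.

piece 0:c — minimal
piece 1:a — minimal
piece 2:c rests on {0:c}
piece 3:c rests on {2:c}
piece 4:c rests on {3:c}
piece 5:c rests on {4:c}
piece 6:a rests on {1:a}
minimal pieces: {0:c, 1:a}
ways to finish when only these pieces remain (= sum over removing one remaining piece with nothing left below it):
  1 left: {5}→1  {6}→1
  2 left: {1,6}→1  {4,5}→1  {5,6}→2
  3 left: {1,5,6}→3  {3,4,5}→1  {4,5,6}→3
  4 left: {1,4,5,6}→6  {2,3,4,5}→1  {3,4,5,6}→4
  5 left: {0,2,3,4,5}→1  {1,3,4,5,6}→10  {2,3,4,5,6}→5
  placing 0:c first → 15 extensions
  placing 1:a first → 6 extensions
total linear extensions = 21

21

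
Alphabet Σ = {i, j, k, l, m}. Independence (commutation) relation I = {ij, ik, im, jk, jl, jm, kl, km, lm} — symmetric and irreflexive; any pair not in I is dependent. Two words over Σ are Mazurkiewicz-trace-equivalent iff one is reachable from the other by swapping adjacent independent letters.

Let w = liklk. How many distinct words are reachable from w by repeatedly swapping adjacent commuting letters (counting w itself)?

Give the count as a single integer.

10

piece 0:l — minimal
piece 1:i rests on {0:l}
piece 2:k — minimal
piece 3:l rests on {1:i}
piece 4:k rests on {2:k}
minimal pieces: {0:l, 2:k}
ways to finish when only these pieces remain (= sum over removing one remaining piece with nothing left below it):
  1 left: {3}→1  {4}→1
  2 left: {1,3}→1  {2,4}→1  {3,4}→2
  3 left: {0,1,3}→1  {1,3,4}→3  {2,3,4}→3
  placing 0:l first → 6 extensions
  placing 2:k first → 4 extensions
total linear extensions = 10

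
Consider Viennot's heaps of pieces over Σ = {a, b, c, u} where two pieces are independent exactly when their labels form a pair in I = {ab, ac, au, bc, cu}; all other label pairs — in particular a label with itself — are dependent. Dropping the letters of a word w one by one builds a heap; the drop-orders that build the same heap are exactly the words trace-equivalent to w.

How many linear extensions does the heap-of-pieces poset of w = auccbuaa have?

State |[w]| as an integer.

560

piece 0:a — minimal
piece 1:u — minimal
piece 2:c — minimal
piece 3:c rests on {2:c}
piece 4:b rests on {1:u}
piece 5:u rests on {4:b}
piece 6:a rests on {0:a}
piece 7:a rests on {6:a}
minimal pieces: {0:a, 1:u, 2:c}
ways to finish when only these pieces remain (= sum over removing one remaining piece with nothing left below it):
  1 left: {3}→1  {5}→1  {7}→1
  2 left: {2,3}→1  {3,5}→2  {3,7}→2  {4,5}→1  {5,7}→2  {6,7}→1
  3 left: {0,6,7}→1  {1,4,5}→1  {2,3,5}→3  {2,3,7}→3  {3,4,5}→3  {3,5,7}→6  {3,6,7}→3  {4,5,7}→3  {5,6,7}→3
  4 left: {0,3,6,7}→4  {0,5,6,7}→4  {1,3,4,5}→4  {1,4,5,7}→4  {2,3,4,5}→6  {2,3,5,7}→12  {2,3,6,7}→6  {3,4,5,7}→12  {3,5,6,7}→12  {4,5,6,7}→6
  5 left: {0,2,3,6,7}→10  {0,3,5,6,7}→20  {0,4,5,6,7}→10  {1,2,3,4,5}→10  {1,3,4,5,7}→20  {1,4,5,6,7}→10  {2,3,4,5,7}→30  {2,3,5,6,7}→30  {3,4,5,6,7}→30
  6 left: {0,1,4,5,6,7}→20  {0,2,3,5,6,7}→60  {0,3,4,5,6,7}→60  {1,2,3,4,5,7}→60  {1,3,4,5,6,7}→60  {2,3,4,5,6,7}→90
  placing 0:a first → 210 extensions
  placing 1:u first → 210 extensions
  placing 2:c first → 140 extensions
total linear extensions = 560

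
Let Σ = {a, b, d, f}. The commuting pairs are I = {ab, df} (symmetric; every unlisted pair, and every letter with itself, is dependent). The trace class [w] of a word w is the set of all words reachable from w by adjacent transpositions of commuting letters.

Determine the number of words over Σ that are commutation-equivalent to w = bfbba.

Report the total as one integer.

3

#0=b has no predecessor
#1=f depends on [0:b]
#2=b depends on [1:f]
#3=b depends on [2:b]
#4=a depends on [1:f]
sources: [0:b]
N(rest) = Σ N(rest − s) over sources s of rest; N(one piece) = 1:
  size 1 → [3]=1  [4]=1
  size 2 → [2,3]=1  [3,4]=2
  size 3 → [2,3,4]=3
  first=0(b) contributes 3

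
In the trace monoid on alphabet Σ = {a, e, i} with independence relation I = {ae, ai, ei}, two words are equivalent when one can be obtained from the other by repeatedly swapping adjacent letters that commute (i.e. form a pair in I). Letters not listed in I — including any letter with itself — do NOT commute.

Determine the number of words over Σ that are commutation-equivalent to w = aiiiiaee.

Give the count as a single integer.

drop 0:a onto floor
drop 1:i onto floor
drop 2:i onto {1:i}
drop 3:i onto {2:i}
drop 4:i onto {3:i}
drop 5:a onto {0:a}
drop 6:e onto floor
drop 7:e onto {6:e}
ground layer = {0:a, 1:i, 6:e}
drop-orders for the pieces not yet dropped (sum over which currently-grounded one goes next):
  1 to go: {4} 1  {5} 1  {7} 1
  2 to go: {0,5} 1  {3,4} 1  {4,5} 2  {4,7} 2  {5,7} 2  {6,7} 1
  3 to go: {0,4,5} 3  {0,5,7} 3  {2,3,4} 1  {3,4,5} 3  {3,4,7} 3  {4,5,7} 6  {4,6,7} 3  {5,6,7} 3
  4 to go: {0,3,4,5} 6  {0,4,5,7} 12  {0,5,6,7} 6  {1,2,3,4} 1  {2,3,4,5} 4  {2,3,4,7} 4  {3,4,5,7} 12  {3,4,6,7} 6  {4,5,6,7} 12
  5 to go: {0,2,3,4,5} 10  {0,3,4,5,7} 30  {0,4,5,6,7} 30  {1,2,3,4,5} 5  {1,2,3,4,7} 5  {2,3,4,5,7} 20  {2,3,4,6,7} 10  {3,4,5,6,7} 30
  6 to go: {0,1,2,3,4,5} 15  {0,2,3,4,5,7} 60  {0,3,4,5,6,7} 90  {1,2,3,4,5,7} 30  {1,2,3,4,6,7} 15  {2,3,4,5,6,7} 60
  if 0:a drops first: 105 orders
  if 1:i drops first: 210 orders
  if 6:e drops first: 105 orders
heap linearizations: 420

420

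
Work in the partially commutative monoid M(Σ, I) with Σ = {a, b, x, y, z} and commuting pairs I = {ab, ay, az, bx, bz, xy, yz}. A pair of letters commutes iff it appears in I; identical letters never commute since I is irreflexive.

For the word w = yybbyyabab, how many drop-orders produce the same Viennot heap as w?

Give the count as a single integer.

drop 0:y onto floor
drop 1:y onto {0:y}
drop 2:b onto {1:y}
drop 3:b onto {2:b}
drop 4:y onto {3:b}
drop 5:y onto {4:y}
drop 6:a onto floor
drop 7:b onto {5:y}
drop 8:a onto {6:a}
drop 9:b onto {7:b}
ground layer = {0:y, 6:a}
drop-orders for the pieces not yet dropped (sum over which currently-grounded one goes next):
  1 to go: {8} 1  {9} 1
  2 to go: {6,8} 1  {7,9} 1  {8,9} 2
  3 to go: {5,7,9} 1  {6,8,9} 3  {7,8,9} 3
  4 to go: {4,5,7,9} 1  {5,7,8,9} 4  {6,7,8,9} 6
  5 to go: {3,4,5,7,9} 1  {4,5,7,8,9} 5  {5,6,7,8,9} 10
  6 to go: {2,3,4,5,7,9} 1  {3,4,5,7,8,9} 6  {4,5,6,7,8,9} 15
  7 to go: {1,2,3,4,5,7,9} 1  {2,3,4,5,7,8,9} 7  {3,4,5,6,7,8,9} 21
  8 to go: {0,1,2,3,4,5,7,9} 1  {1,2,3,4,5,7,8,9} 8  {2,3,4,5,6,7,8,9} 28
  if 0:y drops first: 36 orders
  if 6:a drops first: 9 orders
heap linearizations: 45

45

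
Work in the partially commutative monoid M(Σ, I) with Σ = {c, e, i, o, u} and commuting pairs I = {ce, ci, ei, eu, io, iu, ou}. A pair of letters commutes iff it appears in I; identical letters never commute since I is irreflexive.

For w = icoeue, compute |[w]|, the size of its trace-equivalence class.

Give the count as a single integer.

24

drop 0:i onto floor
drop 1:c onto floor
drop 2:o onto {1:c}
drop 3:e onto {2:o}
drop 4:u onto {1:c}
drop 5:e onto {3:e}
ground layer = {0:i, 1:c}
drop-orders for the pieces not yet dropped (sum over which currently-grounded one goes next):
  1 to go: {0} 1  {4} 1  {5} 1
  2 to go: {0,4} 2  {0,5} 2  {3,5} 1  {4,5} 2
  3 to go: {0,3,5} 3  {0,4,5} 6  {2,3,5} 1  {3,4,5} 3
  4 to go: {0,2,3,5} 4  {0,3,4,5} 12  {2,3,4,5} 4
  if 0:i drops first: 4 orders
  if 1:c drops first: 20 orders
heap linearizations: 24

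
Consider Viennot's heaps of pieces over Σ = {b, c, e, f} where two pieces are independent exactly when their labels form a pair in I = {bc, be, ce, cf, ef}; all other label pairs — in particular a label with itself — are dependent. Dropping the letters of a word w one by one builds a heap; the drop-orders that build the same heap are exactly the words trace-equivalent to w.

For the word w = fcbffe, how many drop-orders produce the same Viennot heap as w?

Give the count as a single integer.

0(f) covers ∅
1(c) covers ∅
2(b) covers 0:f
3(f) covers 2:b
4(f) covers 3:f
5(e) covers ∅
floor of heap: 0:f, 1:c, 5:e
completions by unplaced set U, small U first (add the entries for U minus each lowest piece of U):
  |U|=1: {1}:1  {4}:1  {5}:1
  |U|=2: {1,4}:2  {1,5}:2  {3,4}:1  {4,5}:2
  |U|=3: {1,3,4}:3  {1,4,5}:6  {2,3,4}:1  {3,4,5}:3
  |U|=4: {0,2,3,4}:1  {1,2,3,4}:4  {1,3,4,5}:12  {2,3,4,5}:4
  start at 0(f): 20
  start at 1(c): 5
  start at 5(e): 5
sum over floor = 30

30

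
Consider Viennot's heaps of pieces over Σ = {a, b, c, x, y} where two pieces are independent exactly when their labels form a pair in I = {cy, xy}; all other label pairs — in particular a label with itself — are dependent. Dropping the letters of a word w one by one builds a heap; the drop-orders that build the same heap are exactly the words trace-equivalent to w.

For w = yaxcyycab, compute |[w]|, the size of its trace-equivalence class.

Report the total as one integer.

#0=y has no predecessor
#1=a depends on [0:y]
#2=x depends on [1:a]
#3=c depends on [2:x]
#4=y depends on [1:a]
#5=y depends on [4:y]
#6=c depends on [3:c]
#7=a depends on [5:y, 6:c]
#8=b depends on [7:a]
sources: [0:y]
N(rest) = Σ N(rest − s) over sources s of rest; N(one piece) = 1:
  size 1 → [8]=1
  size 2 → [7,8]=1
  size 3 → [5,7,8]=1  [6,7,8]=1
  size 4 → [3,6,7,8]=1  [4,5,7,8]=1  [5,6,7,8]=2
  size 5 → [2,3,6,7,8]=1  [3,5,6,7,8]=3  [4,5,6,7,8]=3
  size 6 → [2,3,5,6,7,8]=4  [3,4,5,6,7,8]=6
  size 7 → [2,3,4,5,6,7,8]=10
  first=0(y) contributes 10

10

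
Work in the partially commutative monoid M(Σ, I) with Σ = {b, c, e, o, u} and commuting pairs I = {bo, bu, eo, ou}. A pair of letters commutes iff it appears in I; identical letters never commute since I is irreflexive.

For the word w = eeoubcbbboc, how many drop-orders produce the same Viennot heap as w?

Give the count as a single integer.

piece 0:e — minimal
piece 1:e rests on {0:e}
piece 2:o — minimal
piece 3:u rests on {1:e}
piece 4:b rests on {1:e}
piece 5:c rests on {2:o, 3:u, 4:b}
piece 6:b rests on {5:c}
piece 7:b rests on {6:b}
piece 8:b rests on {7:b}
piece 9:o rests on {5:c}
piece 10:c rests on {8:b, 9:o}
minimal pieces: {0:e, 2:o}
ways to finish when only these pieces remain (= sum over removing one remaining piece with nothing left below it):
  1 left: {10}→1
  2 left: {8,10}→1  {9,10}→1
  3 left: {7,8,10}→1  {8,9,10}→2
  4 left: {6,7,8,10}→1  {7,8,9,10}→3
  5 left: {6,7,8,9,10}→4
  6 left: {5,6,7,8,9,10}→4
  7 left: {2,5,6,7,8,9,10}→4  {3,5,6,7,8,9,10}→4  {4,5,6,7,8,9,10}→4
  8 left: {2,3,5,6,7,8,9,10}→8  {2,4,5,6,7,8,9,10}→8  {3,4,5,6,7,8,9,10}→8
  9 left: {1,3,4,5,6,7,8,9,10}→8  {2,3,4,5,6,7,8,9,10}→24
  placing 0:e first → 32 extensions
  placing 2:o first → 8 extensions
total linear extensions = 40

40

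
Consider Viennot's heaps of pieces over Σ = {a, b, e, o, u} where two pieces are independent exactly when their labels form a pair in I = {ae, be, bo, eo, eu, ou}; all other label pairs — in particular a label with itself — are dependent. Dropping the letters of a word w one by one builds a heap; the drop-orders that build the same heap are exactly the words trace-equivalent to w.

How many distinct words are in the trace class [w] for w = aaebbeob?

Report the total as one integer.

#0=a has no predecessor
#1=a depends on [0:a]
#2=e has no predecessor
#3=b depends on [1:a]
#4=b depends on [3:b]
#5=e depends on [2:e]
#6=o depends on [1:a]
#7=b depends on [4:b]
sources: [0:a, 2:e]
N(rest) = Σ N(rest − s) over sources s of rest; N(one piece) = 1:
  size 1 → [5]=1  [6]=1  [7]=1
  size 2 → [2,5]=1  [4,7]=1  [5,6]=2  [5,7]=2  [6,7]=2
  size 3 → [2,5,6]=3  [2,5,7]=3  [3,4,7]=1  [4,5,7]=3  [4,6,7]=3  [5,6,7]=6
  size 4 → [2,4,5,7]=6  [2,5,6,7]=12  [3,4,5,7]=4  [3,4,6,7]=4  [4,5,6,7]=12
  size 5 → [1,3,4,6,7]=4  [2,3,4,5,7]=10  [2,4,5,6,7]=30  [3,4,5,6,7]=20
  size 6 → [0,1,3,4,6,7]=4  [1,3,4,5,6,7]=24  [2,3,4,5,6,7]=60
  first=0(a) contributes 84
  first=2(e) contributes 28
|[w]| = 112

112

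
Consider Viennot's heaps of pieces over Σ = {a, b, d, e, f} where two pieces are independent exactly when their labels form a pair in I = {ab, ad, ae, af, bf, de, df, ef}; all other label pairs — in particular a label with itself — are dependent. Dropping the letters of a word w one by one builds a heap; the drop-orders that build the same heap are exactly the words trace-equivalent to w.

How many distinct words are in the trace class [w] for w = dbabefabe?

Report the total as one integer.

252

piece 0:d — minimal
piece 1:b rests on {0:d}
piece 2:a — minimal
piece 3:b rests on {1:b}
piece 4:e rests on {3:b}
piece 5:f — minimal
piece 6:a rests on {2:a}
piece 7:b rests on {4:e}
piece 8:e rests on {7:b}
minimal pieces: {0:d, 2:a, 5:f}
ways to finish when only these pieces remain (= sum over removing one remaining piece with nothing left below it):
  1 left: {5}→1  {6}→1  {8}→1
  2 left: {2,6}→1  {5,6}→2  {5,8}→2  {6,8}→2  {7,8}→1
  3 left: {2,5,6}→3  {2,6,8}→3  {4,7,8}→1  {5,6,8}→6  {5,7,8}→3  {6,7,8}→3
  4 left: {2,5,6,8}→12  {2,6,7,8}→6  {3,4,7,8}→1  {4,5,7,8}→4  {4,6,7,8}→4  {5,6,7,8}→12
  5 left: {1,3,4,7,8}→1  {2,4,6,7,8}→10  {2,5,6,7,8}→30  {3,4,5,7,8}→5  {3,4,6,7,8}→5  {4,5,6,7,8}→20
  6 left: {0,1,3,4,7,8}→1  {1,3,4,5,7,8}→6  {1,3,4,6,7,8}→6  {2,3,4,6,7,8}→15  {2,4,5,6,7,8}→60  {3,4,5,6,7,8}→30
  7 left: {0,1,3,4,5,7,8}→7  {0,1,3,4,6,7,8}→7  {1,2,3,4,6,7,8}→21  {1,3,4,5,6,7,8}→42  {2,3,4,5,6,7,8}→105
  placing 0:d first → 168 extensions
  placing 2:a first → 56 extensions
  placing 5:f first → 28 extensions
total linear extensions = 252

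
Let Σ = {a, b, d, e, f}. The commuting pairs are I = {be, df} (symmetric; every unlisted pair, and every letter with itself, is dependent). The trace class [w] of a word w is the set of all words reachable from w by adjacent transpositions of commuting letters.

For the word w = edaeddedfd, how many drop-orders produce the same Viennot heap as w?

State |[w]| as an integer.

piece 0:e — minimal
piece 1:d rests on {0:e}
piece 2:a rests on {1:d}
piece 3:e rests on {2:a}
piece 4:d rests on {3:e}
piece 5:d rests on {4:d}
piece 6:e rests on {5:d}
piece 7:d rests on {6:e}
piece 8:f rests on {6:e}
piece 9:d rests on {7:d}
minimal pieces: {0:e}
ways to finish when only these pieces remain (= sum over removing one remaining piece with nothing left below it):
  1 left: {8}→1  {9}→1
  2 left: {7,9}→1  {8,9}→2
  3 left: {7,8,9}→3
  4 left: {6,7,8,9}→3
  5 left: {5,6,7,8,9}→3
  6 left: {4,5,6,7,8,9}→3
  7 left: {3,4,5,6,7,8,9}→3
  8 left: {2,3,4,5,6,7,8,9}→3
  placing 0:e first → 3 extensions

3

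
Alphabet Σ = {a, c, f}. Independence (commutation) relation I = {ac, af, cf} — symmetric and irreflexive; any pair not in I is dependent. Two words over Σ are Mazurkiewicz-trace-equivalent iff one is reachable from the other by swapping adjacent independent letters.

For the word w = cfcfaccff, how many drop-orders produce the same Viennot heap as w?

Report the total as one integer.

630

#0=c has no predecessor
#1=f has no predecessor
#2=c depends on [0:c]
#3=f depends on [1:f]
#4=a has no predecessor
#5=c depends on [2:c]
#6=c depends on [5:c]
#7=f depends on [3:f]
#8=f depends on [7:f]
sources: [0:c, 1:f, 4:a]
N(rest) = Σ N(rest − s) over sources s of rest; N(one piece) = 1:
  size 1 → [4]=1  [6]=1  [8]=1
  size 2 → [4,6]=2  [4,8]=2  [5,6]=1  [6,8]=2  [7,8]=1
  size 3 → [2,5,6]=1  [3,7,8]=1  [4,5,6]=3  [4,6,8]=6  [4,7,8]=3  [5,6,8]=3  [6,7,8]=3
  size 4 → [0,2,5,6]=1  [1,3,7,8]=1  [2,4,5,6]=4  [2,5,6,8]=4  [3,4,7,8]=4  [3,6,7,8]=4  [4,5,6,8]=12  [4,6,7,8]=12  [5,6,7,8]=6
  size 5 → [0,2,4,5,6]=5  [0,2,5,6,8]=5  [1,3,4,7,8]=5  [1,3,6,7,8]=5  [2,4,5,6,8]=20  [2,5,6,7,8]=10  [3,4,6,7,8]=20  [3,5,6,7,8]=10  [4,5,6,7,8]=30
  size 6 → [0,2,4,5,6,8]=30  [0,2,5,6,7,8]=15  [1,3,4,6,7,8]=30  [1,3,5,6,7,8]=15  [2,3,5,6,7,8]=20  [2,4,5,6,7,8]=60  [3,4,5,6,7,8]=60
  size 7 → [0,2,3,5,6,7,8]=35  [0,2,4,5,6,7,8]=105  [1,2,3,5,6,7,8]=35  [1,3,4,5,6,7,8]=105  [2,3,4,5,6,7,8]=140
  first=0(c) contributes 280
  first=1(f) contributes 280
  first=4(a) contributes 70
|[w]| = 630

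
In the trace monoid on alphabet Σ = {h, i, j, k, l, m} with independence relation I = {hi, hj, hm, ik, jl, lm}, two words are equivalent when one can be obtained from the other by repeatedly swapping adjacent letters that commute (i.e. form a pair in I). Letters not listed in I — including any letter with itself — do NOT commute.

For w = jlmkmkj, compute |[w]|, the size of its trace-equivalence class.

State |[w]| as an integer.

3

0(j) covers ∅
1(l) covers ∅
2(m) covers 0:j
3(k) covers 1:l, 2:m
4(m) covers 3:k
5(k) covers 4:m
6(j) covers 5:k
floor of heap: 0:j, 1:l
completions by unplaced set U, small U first (add the entries for U minus each lowest piece of U):
  |U|=1: {6}:1
  |U|=2: {5,6}:1
  |U|=3: {4,5,6}:1
  |U|=4: {3,4,5,6}:1
  |U|=5: {1,3,4,5,6}:1  {2,3,4,5,6}:1
  start at 0(j): 2
  start at 1(l): 1
sum over floor = 3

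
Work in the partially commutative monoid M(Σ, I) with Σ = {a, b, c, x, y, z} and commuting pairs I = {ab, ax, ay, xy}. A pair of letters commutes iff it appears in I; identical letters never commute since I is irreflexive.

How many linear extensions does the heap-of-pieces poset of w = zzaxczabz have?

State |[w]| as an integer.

#0=z has no predecessor
#1=z depends on [0:z]
#2=a depends on [1:z]
#3=x depends on [1:z]
#4=c depends on [2:a, 3:x]
#5=z depends on [4:c]
#6=a depends on [5:z]
#7=b depends on [5:z]
#8=z depends on [6:a, 7:b]
sources: [0:z]
N(rest) = Σ N(rest − s) over sources s of rest; N(one piece) = 1:
  size 1 → [8]=1
  size 2 → [6,8]=1  [7,8]=1
  size 3 → [6,7,8]=2
  size 4 → [5,6,7,8]=2
  size 5 → [4,5,6,7,8]=2
  size 6 → [2,4,5,6,7,8]=2  [3,4,5,6,7,8]=2
  size 7 → [2,3,4,5,6,7,8]=4
  first=0(z) contributes 4

4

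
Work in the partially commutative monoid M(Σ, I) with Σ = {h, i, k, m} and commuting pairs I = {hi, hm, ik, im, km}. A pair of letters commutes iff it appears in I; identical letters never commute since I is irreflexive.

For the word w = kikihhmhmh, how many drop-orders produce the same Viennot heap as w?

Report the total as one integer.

1260

#0=k has no predecessor
#1=i has no predecessor
#2=k depends on [0:k]
#3=i depends on [1:i]
#4=h depends on [2:k]
#5=h depends on [4:h]
#6=m has no predecessor
#7=h depends on [5:h]
#8=m depends on [6:m]
#9=h depends on [7:h]
sources: [0:k, 1:i, 6:m]
N(rest) = Σ N(rest − s) over sources s of rest; N(one piece) = 1:
  size 1 → [3]=1  [8]=1  [9]=1
  size 2 → [1,3]=1  [3,8]=2  [3,9]=2  [6,8]=1  [7,9]=1  [8,9]=2
  size 3 → [1,3,8]=3  [1,3,9]=3  [3,6,8]=3  [3,7,9]=3  [3,8,9]=6  [5,7,9]=1  [6,8,9]=3  [7,8,9]=3
  size 4 → [1,3,6,8]=6  [1,3,7,9]=6  [1,3,8,9]=12  [3,5,7,9]=4  [3,6,8,9]=12  [3,7,8,9]=12  [4,5,7,9]=1  [5,7,8,9]=4  [6,7,8,9]=6
  size 5 → [1,3,5,7,9]=10  [1,3,6,8,9]=30  [1,3,7,8,9]=30  [2,4,5,7,9]=1  [3,4,5,7,9]=5  [3,5,7,8,9]=20  [3,6,7,8,9]=30  [4,5,7,8,9]=5  [5,6,7,8,9]=10
  size 6 → [0,2,4,5,7,9]=1  [1,3,4,5,7,9]=15  [1,3,5,7,8,9]=60  [1,3,6,7,8,9]=90  [2,3,4,5,7,9]=6  [2,4,5,7,8,9]=6  [3,4,5,7,8,9]=30  [3,5,6,7,8,9]=60  [4,5,6,7,8,9]=15
  size 7 → [0,2,3,4,5,7,9]=7  [0,2,4,5,7,8,9]=7  [1,2,3,4,5,7,9]=21  [1,3,4,5,7,8,9]=105  [1,3,5,6,7,8,9]=210  [2,3,4,5,7,8,9]=42  [2,4,5,6,7,8,9]=21  [3,4,5,6,7,8,9]=105
  size 8 → [0,1,2,3,4,5,7,9]=28  [0,2,3,4,5,7,8,9]=56  [0,2,4,5,6,7,8,9]=28  [1,2,3,4,5,7,8,9]=168  [1,3,4,5,6,7,8,9]=420  [2,3,4,5,6,7,8,9]=168
  first=0(k) contributes 756
  first=1(i) contributes 252
  first=6(m) contributes 252
|[w]| = 1260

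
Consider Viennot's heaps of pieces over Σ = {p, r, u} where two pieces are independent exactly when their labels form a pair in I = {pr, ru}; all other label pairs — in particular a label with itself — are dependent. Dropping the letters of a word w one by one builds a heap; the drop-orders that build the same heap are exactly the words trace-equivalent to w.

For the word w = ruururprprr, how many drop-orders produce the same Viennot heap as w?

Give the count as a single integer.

0(r) covers ∅
1(u) covers ∅
2(u) covers 1:u
3(r) covers 0:r
4(u) covers 2:u
5(r) covers 3:r
6(p) covers 4:u
7(r) covers 5:r
8(p) covers 6:p
9(r) covers 7:r
10(r) covers 9:r
floor of heap: 0:r, 1:u
completions by unplaced set U, small U first (add the entries for U minus each lowest piece of U):
  |U|=1: {8}:1  {10}:1
  |U|=2: {6,8}:1  {8,10}:2  {9,10}:1
  |U|=3: {4,6,8}:1  {6,8,10}:3  {7,9,10}:1  {8,9,10}:3
  |U|=4: {2,4,6,8}:1  {4,6,8,10}:4  {5,7,9,10}:1  {6,8,9,10}:6  {7,8,9,10}:4
  |U|=5: {1,2,4,6,8}:1  {2,4,6,8,10}:5  {3,5,7,9,10}:1  {4,6,8,9,10}:10  {5,7,8,9,10}:5  {6,7,8,9,10}:10
  |U|=6: {0,3,5,7,9,10}:1  {1,2,4,6,8,10}:6  {2,4,6,8,9,10}:15  {3,5,7,8,9,10}:6  {4,6,7,8,9,10}:20  {5,6,7,8,9,10}:15
  |U|=7: {0,3,5,7,8,9,10}:7  {1,2,4,6,8,9,10}:21  {2,4,6,7,8,9,10}:35  {3,5,6,7,8,9,10}:21  {4,5,6,7,8,9,10}:35
  |U|=8: {0,3,5,6,7,8,9,10}:28  {1,2,4,6,7,8,9,10}:56  {2,4,5,6,7,8,9,10}:70  {3,4,5,6,7,8,9,10}:56
  |U|=9: {0,3,4,5,6,7,8,9,10}:84  {1,2,4,5,6,7,8,9,10}:126  {2,3,4,5,6,7,8,9,10}:126
  start at 0(r): 252
  start at 1(u): 210
sum over floor = 462

462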